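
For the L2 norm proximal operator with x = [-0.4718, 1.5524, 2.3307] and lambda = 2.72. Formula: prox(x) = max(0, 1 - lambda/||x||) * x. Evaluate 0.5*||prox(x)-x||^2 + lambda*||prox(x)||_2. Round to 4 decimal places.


Step 1: Compute ||x||.
||x|| = 2.8398
Step 2: Compute scaling factor.
scale = max(0, 1 - 2.72/2.8398) = 0.0422
Step 3: prox(x) = [-0.0199, 0.0655, 0.0984]
||prox(x)|| = 0.1198
Step 4: Proximal objective.
0.5*||prox-x||^2 = 3.6992
lambda*||prox|| = 0.3259
Total = 4.0252


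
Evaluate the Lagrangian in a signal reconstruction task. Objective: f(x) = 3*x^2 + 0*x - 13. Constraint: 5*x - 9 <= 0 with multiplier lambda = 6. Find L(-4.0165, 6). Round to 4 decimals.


Step 1: Evaluate f(x).
f(-4.0165) = 3*(-4.0165)^2 + 0*(-4.0165) - 13 = 35.3968
Step 2: Evaluate g(x).
g(-4.0165) = 5*-4.0165 - 9 = -29.0825
Step 3: Compute Lagrangian.
L = 35.3968 + 6*-29.0825 = -139.0982


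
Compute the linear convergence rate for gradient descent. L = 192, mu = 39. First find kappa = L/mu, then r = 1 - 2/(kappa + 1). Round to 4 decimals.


Step 1: Compute the condition number.
kappa = L/mu = 192/39 = 4.9231
Step 2: Compute the convergence rate.
r = 1 - 2/(kappa + 1) = 1 - 2*mu/(L + mu) = (L - mu)/(L + mu) = 153/231 = 0.6623


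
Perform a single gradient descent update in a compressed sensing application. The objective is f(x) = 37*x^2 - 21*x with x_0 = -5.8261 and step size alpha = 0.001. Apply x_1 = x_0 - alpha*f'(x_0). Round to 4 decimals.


We compute the gradient at x_0 and apply the update.
f'(x) = 74*x - 21
f'(-5.8261) = 74*-5.8261 - 21 = -452.1314
x_1 = -5.8261 - 0.001*-452.1314 = -5.374


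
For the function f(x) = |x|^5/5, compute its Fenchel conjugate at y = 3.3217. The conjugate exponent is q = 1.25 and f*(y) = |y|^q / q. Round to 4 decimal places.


The conjugate exponent q satisfies 1/p + 1/q = 1.
p = 5, so q = 5/(5 - 1) = 1.25
|y|^q = 3.3217^1.25 = 4.4844
f*(3.3217) = 4.4844 / 1.25 = 3.5875


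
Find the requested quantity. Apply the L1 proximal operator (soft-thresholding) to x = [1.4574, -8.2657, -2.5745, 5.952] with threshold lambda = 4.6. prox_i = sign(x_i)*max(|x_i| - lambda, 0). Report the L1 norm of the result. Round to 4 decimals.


Soft-thresholding with lambda = 4.6:
prox(1.4574) = sign(1.4574)*max(|1.4574| - 4.6, 0) = 0.0
prox(-8.2657) = sign(-8.2657)*max(|-8.2657| - 4.6, 0) = -3.6657
prox(-2.5745) = sign(-2.5745)*max(|-2.5745| - 4.6, 0) = 0.0
prox(5.952) = sign(5.952)*max(|5.952| - 4.6, 0) = 1.352
prox(x) = [0.0, -3.6657, 0.0, 1.352]
||prox(x)||_1 = 0.0 + 3.6657 + 0.0 + 1.352 = 5.0177


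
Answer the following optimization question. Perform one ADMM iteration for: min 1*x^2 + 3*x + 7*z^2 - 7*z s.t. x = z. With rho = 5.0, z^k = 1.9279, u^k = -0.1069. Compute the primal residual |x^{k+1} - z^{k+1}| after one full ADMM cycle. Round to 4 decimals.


ADMM iteration with rho = 5.0, z^k = 1.9279, u^k = -0.1069
Step 1: x-update.
Minimize 1*x^2 + 3*x + (5.0/2)*(x - 1.9279 - 0.1069)^2
FOC: (2*1 + 5.0)*x = -3 + 5.0*(1.9279 + 0.1069)
x^{k+1} = 1.0249
Step 2: z-update.
Minimize 7*z^2 - 7*z + (5.0/2)*(1.0249 - z - 0.1069)^2
FOC: (2*7 + 5.0)*z = 7 + 5.0*(1.0249 - 0.1069)
z^{k+1} = 0.61
Step 3: u-update.
u^{k+1} = -0.1069 + 1.0249 - 0.61 = 0.308
Step 4: Primal residual = |1.0249 - 0.61| = 0.4149


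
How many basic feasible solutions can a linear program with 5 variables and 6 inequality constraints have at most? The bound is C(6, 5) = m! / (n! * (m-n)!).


Each vertex corresponds to some choice of n active constraints out of m, so the number of vertices is at most C(m, n) = m! / (n!(m-n)!).
m = 6, n = 5
Numerator: 6 * 5 * 4 * 3 * 2
Denominator: 5! = 120
C(6, 5) = 6


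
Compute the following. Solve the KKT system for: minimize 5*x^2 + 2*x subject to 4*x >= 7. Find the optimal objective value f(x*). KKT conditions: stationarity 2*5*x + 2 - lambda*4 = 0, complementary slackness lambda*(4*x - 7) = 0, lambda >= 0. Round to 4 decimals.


Step 1: Try lambda = 0 (constraint inactive).
x_unc = -2/(2*5) = -0.2
Check: 4*-0.2 = -0.8 < 7 -- violated!
Step 2: Constraint must be active: 4*x = 7
x* = 7/4 = 1.75
lambda = (2*5*1.75 + 2)/4 = 4.875
Step 3: Compute optimal value.
f(x*) = 5*1.75^2 + 2*1.75 = 18.8125


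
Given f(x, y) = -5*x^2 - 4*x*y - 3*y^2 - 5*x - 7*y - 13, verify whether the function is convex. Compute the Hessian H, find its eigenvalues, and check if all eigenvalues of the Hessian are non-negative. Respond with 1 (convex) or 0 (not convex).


The Hessian of f(x,y) = -5*x^2 - 4*x*y - 3*y^2 - 5*x - 7*y - 13 is:
H = [[-10, -4], [-4, -6]]
Trace = -10 - 6 = -16
Determinant = -10*-6 - (-4)^2 = 44
Discriminant = (-16)^2 - 4*44 = 80.0
Eigenvalues: lambda_1 = -12.4721, lambda_2 = -3.5279
The function is not convex.

0


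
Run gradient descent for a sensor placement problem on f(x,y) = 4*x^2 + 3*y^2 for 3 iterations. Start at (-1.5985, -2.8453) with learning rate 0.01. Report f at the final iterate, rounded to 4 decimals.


Gradient descent on f(x,y) = 4*x^2 + 3*y^2.
Starting point: (-1.5985, -2.8453), alpha = 0.01
Step 1: grad_x = 2*4*-1.5985 = -12.788, grad_y = 2*3*-2.8453 = -17.0718
  x_1 = -1.5985 - 0.01*-12.788 = -1.4706
  y_1 = -2.8453 - 0.01*-17.0718 = -2.6746
Step 2: grad_x = 2*4*-1.4706 = -11.765, grad_y = 2*3*-2.6746 = -16.0475
  x_2 = -1.4706 - 0.01*-11.765 = -1.353
  y_2 = -2.6746 - 0.01*-16.0475 = -2.5141
Step 3: grad_x = 2*4*-1.353 = -10.8238, grad_y = 2*3*-2.5141 = -15.0846
  x_3 = -1.353 - 0.01*-10.8238 = -1.2447
  y_3 = -2.5141 - 0.01*-15.0846 = -2.3633
f(-1.2447, -2.3633) = 4*(-1.2447)^2 + 3*(-2.3633)^2 = 22.9524


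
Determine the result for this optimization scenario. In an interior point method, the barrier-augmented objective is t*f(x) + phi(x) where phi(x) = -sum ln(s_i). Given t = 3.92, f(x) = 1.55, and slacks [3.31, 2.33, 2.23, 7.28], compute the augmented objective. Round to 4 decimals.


Step 1: Compute log-barrier.
ln values: [1.1969, 0.8459, 0.802, 1.9851]
phi = -(1.1969 + 0.8459 + 0.802 + 1.9851) = -4.8299
Step 2: Compute augmented objective.
t*f(x) = 3.92*1.55 = 6.076
Total = 6.076 - 4.8299 = 1.2461


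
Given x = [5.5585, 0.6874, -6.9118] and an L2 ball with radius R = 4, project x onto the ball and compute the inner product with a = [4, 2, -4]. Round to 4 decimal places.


Step 1: Compute ||x|| (intermediates to 6 decimals).
||x|| = sqrt(5.5585^2 + 0.6874^2 + (-6.9118)^2) = 8.896203
Step 2: Project.
Since ||x|| > R, scale = R/||x|| = 4/8.896203 = 0.44963, proj(x) = scale * x
proj(x) = [2.499268, 0.309076, -3.107753]
Step 3: Dot product.
a^T * proj(x) = 4*2.499268 + 2*0.309076 - 4*(-3.107753) = 23.0462


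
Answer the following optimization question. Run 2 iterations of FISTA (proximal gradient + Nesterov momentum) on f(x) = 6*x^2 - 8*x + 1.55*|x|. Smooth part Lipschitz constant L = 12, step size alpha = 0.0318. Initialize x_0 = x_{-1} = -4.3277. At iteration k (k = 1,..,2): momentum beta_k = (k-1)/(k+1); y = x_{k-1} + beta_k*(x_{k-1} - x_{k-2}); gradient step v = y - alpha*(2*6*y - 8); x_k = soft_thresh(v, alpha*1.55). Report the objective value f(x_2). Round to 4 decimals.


FISTA on f(x) = 6*x^2 - 8*x + 1.55*|x|
L = 12, alpha = 0.0318
Iteration 1: beta = 0.0, y = -4.3277 + 0.0*(-4.3277 + 4.3277) = -4.3277
  grad(y) = -59.9324, v = y - alpha*grad = -2.4218
  prox(v) = soft_thresh(-2.4218, 0.0493) = -2.3726
Iteration 2: beta = 0.3333, y = -2.3726 + 0.3333*(-2.3726 + 4.3277) = -1.7208
  grad(y) = -28.6502, v = y - alpha*grad = -0.8098
  prox(v) = soft_thresh(-0.8098, 0.0493) = -0.7605
f(x_2) = 6*(-0.7605)^2 - 8*(-0.7605) + 1.55*|-0.7605| = 10.7326


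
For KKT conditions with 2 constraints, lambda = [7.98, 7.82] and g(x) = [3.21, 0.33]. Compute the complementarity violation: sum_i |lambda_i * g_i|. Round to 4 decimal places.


KKT complementary slackness check:
lambda_1 * g_1 = 7.98 * 3.21 = 25.6158
lambda_2 * g_2 = 7.82 * 0.33 = 2.5806
Total violation = 25.6158 + 2.5806 = 28.1964


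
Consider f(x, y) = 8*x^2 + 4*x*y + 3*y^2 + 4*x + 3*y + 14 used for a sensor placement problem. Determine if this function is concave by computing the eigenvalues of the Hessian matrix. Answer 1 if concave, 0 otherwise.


The Hessian of f(x,y) = 8*x^2 + 4*x*y + 3*y^2 + 4*x + 3*y + 14 is:
H = [[16, 4], [4, 6]]
Trace = 16 + 6 = 22
Determinant = 16*6 - (4)^2 = 80
Discriminant = (22)^2 - 4*80 = 164.0
Eigenvalues: lambda_1 = 4.5969, lambda_2 = 17.4031
The function is not concave.

0


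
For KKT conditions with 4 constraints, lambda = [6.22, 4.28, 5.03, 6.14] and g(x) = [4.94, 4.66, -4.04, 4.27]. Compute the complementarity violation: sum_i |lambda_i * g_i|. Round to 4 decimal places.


KKT complementary slackness check:
lambda_1 * g_1 = 6.22 * 4.94 = 30.7268
lambda_2 * g_2 = 4.28 * 4.66 = 19.9448
lambda_3 * g_3 = 5.03 * -4.04 = -20.3212
lambda_4 * g_4 = 6.14 * 4.27 = 26.2178
Total violation = 30.7268 + 19.9448 + 20.3212 + 26.2178 = 97.2106


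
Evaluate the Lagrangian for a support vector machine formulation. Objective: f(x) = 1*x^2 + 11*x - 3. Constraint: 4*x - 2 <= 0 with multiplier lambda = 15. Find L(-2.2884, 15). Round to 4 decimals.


Step 1: Evaluate f(x).
f(-2.2884) = 1*(-2.2884)^2 + 11*(-2.2884) - 3 = -22.9356
Step 2: Evaluate g(x).
g(-2.2884) = 4*-2.2884 - 2 = -11.1536
Step 3: Compute Lagrangian.
L = -22.9356 + 15*-11.1536 = -190.2396


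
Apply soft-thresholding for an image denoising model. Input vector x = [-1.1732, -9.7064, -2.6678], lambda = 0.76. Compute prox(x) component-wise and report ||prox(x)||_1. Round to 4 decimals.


Soft-thresholding with lambda = 0.76:
prox(-1.1732) = sign(-1.1732)*max(|-1.1732| - 0.76, 0) = -0.4132
prox(-9.7064) = sign(-9.7064)*max(|-9.7064| - 0.76, 0) = -8.9464
prox(-2.6678) = sign(-2.6678)*max(|-2.6678| - 0.76, 0) = -1.9078
prox(x) = [-0.4132, -8.9464, -1.9078]
||prox(x)||_1 = 0.4132 + 8.9464 + 1.9078 = 11.2674


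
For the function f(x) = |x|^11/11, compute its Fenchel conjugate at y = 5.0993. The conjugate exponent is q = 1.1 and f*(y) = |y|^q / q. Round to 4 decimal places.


The conjugate exponent q satisfies 1/p + 1/q = 1.
p = 11, so q = 11/(11 - 1) = 1.1
|y|^q = 5.0993^1.1 = 6.0015
f*(5.0993) = 6.0015 / 1.1 = 5.4559


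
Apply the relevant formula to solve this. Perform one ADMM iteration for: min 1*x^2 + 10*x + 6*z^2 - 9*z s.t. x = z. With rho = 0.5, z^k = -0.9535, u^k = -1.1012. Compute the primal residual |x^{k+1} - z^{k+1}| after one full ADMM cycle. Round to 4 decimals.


ADMM iteration with rho = 0.5, z^k = -0.9535, u^k = -1.1012
Step 1: x-update.
Minimize 1*x^2 + 10*x + (0.5/2)*(x + 0.9535 - 1.1012)^2
FOC: (2*1 + 0.5)*x = -10 + 0.5*(-0.9535 + 1.1012)
x^{k+1} = -3.9705
Step 2: z-update.
Minimize 6*z^2 - 9*z + (0.5/2)*(-3.9705 - z - 1.1012)^2
FOC: (2*6 + 0.5)*z = 9 + 0.5*(-3.9705 - 1.1012)
z^{k+1} = 0.5171
Step 3: u-update.
u^{k+1} = -1.1012 - 3.9705 - 0.5171 = -5.5888
Step 4: Primal residual = |-3.9705 - 0.5171| = 4.4876


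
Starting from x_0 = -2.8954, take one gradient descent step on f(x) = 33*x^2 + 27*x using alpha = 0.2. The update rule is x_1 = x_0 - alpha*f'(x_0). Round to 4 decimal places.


We compute the gradient at x_0 and apply the update.
f'(x) = 66*x + 27
f'(-2.8954) = 66*-2.8954 + 27 = -164.0964
x_1 = -2.8954 - 0.2*-164.0964 = 29.9239


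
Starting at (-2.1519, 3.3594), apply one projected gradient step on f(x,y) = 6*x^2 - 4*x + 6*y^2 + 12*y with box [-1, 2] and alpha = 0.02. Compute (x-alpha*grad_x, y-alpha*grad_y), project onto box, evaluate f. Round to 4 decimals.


Step 1: Compute gradient at (-2.1519, 3.3594).
grad_x = 2*6*-2.1519 - 4 = -29.8228
grad_y = 2*6*3.3594 + 12 = 52.3128
Step 2: Gradient step.
x_raw = -2.1519 - 0.02*-29.8228 = -1.5554
y_raw = 3.3594 - 0.02*52.3128 = 2.3131
Step 3: Project onto [-1, 2].
x_proj = clip(-1.5554) = -1.0
y_proj = clip(2.3131) = 2.0
Step 4: Evaluate f.
f(-1.0, 2.0) = 58.0


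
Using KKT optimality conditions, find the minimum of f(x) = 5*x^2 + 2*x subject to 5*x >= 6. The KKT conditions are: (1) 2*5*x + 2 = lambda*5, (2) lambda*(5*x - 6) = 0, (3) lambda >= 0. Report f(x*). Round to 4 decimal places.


Step 1: Try lambda = 0 (constraint inactive).
x_unc = -2/(2*5) = -0.2
Check: 5*-0.2 = -1.0 < 6 -- violated!
Step 2: Constraint must be active: 5*x = 6
x* = 6/5 = 1.2
lambda = (2*5*1.2 + 2)/5 = 2.8
Step 3: Compute optimal value.
f(x*) = 5*1.2^2 + 2*1.2 = 9.6


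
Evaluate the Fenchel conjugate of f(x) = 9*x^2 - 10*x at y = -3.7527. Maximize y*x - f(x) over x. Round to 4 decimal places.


f*(y) = sup_x {y*x - a*x^2 - b*x} = sup_x {(y-b)*x - a*x^2}
FOC: (y - b) - 2a*x = 0 => x* = (y - b)/(2a)
x* = (-3.7527 + 10)/(2*9) = 0.3471
f*(-3.7527) = (y-b)^2/(4a) = (-3.7527 + 10)^2/(4*9)
= 39.0288/36 = 1.0841


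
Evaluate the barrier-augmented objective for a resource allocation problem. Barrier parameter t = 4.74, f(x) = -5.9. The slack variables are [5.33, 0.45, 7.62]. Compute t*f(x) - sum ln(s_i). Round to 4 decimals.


Step 1: Compute log-barrier.
ln values: [1.6734, -0.7985, 2.0308]
phi = -(1.6734 - 0.7985 + 2.0308) = -2.9056
Step 2: Compute augmented objective.
t*f(x) = 4.74*-5.9 = -27.966
Total = -27.966 - 2.9056 = -30.8716


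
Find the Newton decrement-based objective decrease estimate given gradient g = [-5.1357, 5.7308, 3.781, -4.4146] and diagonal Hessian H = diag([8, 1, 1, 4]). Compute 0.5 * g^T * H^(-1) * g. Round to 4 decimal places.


Step 1: H is diagonal, so H^(-1) * g = [-0.642, 5.7308, 3.781, -1.1037].
Step 2: g^T H^(-1) g = sum_i g_i^2 / H_ii
  = (-5.1357)^2/8 + (5.7308)^2/1 + (3.781)^2/1 + (-4.4146)^2/4
  = 3.2969 + 32.8421 + 14.296 + 4.8722 = 55.3071
Step 3: Objective decrease = 0.5 * g^T H^(-1) g = 27.6536


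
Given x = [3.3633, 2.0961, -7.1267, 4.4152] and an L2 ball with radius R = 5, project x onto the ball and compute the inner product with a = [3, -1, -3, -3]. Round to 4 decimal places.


Step 1: Compute ||x|| (intermediates to 6 decimals).
||x|| = sqrt(3.3633^2 + 2.0961^2 + (-7.1267)^2 + 4.4152^2) = 9.27304
Step 2: Project.
Since ||x|| > R, scale = R/||x|| = 5/9.27304 = 0.539198, proj(x) = scale * x
proj(x) = [1.813485, 1.130213, -3.842702, 2.380667]
Step 3: Dot product.
a^T * proj(x) = 3*1.813485 - 1*1.130213 - 3*(-3.842702) - 3*2.380667 = 8.6963


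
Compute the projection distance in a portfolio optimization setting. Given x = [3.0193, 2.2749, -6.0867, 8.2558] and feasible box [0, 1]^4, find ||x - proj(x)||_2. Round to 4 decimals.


Project each component onto [0, 1].
clip(3.0193) = 1.0, clip(2.2749) = 1.0, clip(-6.0867) = 0.0, clip(8.2558) = 1.0
Projection = [1.0, 1.0, 0.0, 1.0]
Squared diffs: [4.0776, 1.6254, 37.0479, 52.6466]
Distance = sqrt(95.3975) = 9.7672


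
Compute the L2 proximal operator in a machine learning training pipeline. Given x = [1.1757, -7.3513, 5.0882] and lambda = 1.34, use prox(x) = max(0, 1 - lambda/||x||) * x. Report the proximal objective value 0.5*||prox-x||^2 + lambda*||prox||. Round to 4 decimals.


Step 1: Compute ||x||.
||x|| = 9.0174
Step 2: Compute scaling factor.
scale = max(0, 1 - 1.34/9.0174) = 0.8514
Step 3: prox(x) = [1.001, -6.2589, 4.3321]
||prox(x)|| = 7.6774
Step 4: Proximal objective.
0.5*||prox-x||^2 = 0.8978
lambda*||prox|| = 10.2877
Total = 11.1855


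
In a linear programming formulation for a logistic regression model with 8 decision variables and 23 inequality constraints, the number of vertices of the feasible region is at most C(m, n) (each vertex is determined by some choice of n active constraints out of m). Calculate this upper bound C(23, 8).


Each vertex corresponds to some choice of n active constraints out of m, so the number of vertices is at most C(m, n) = m! / (n!(m-n)!).
m = 23, n = 8
Numerator: 23 * 22 * 21 * 20 * 19 * 18 * 17 * 16
Denominator: 8! = 40320
C(23, 8) = 490314


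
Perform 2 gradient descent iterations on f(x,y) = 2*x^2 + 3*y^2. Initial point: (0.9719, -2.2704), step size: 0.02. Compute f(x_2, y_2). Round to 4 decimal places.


Gradient descent on f(x,y) = 2*x^2 + 3*y^2.
Starting point: (0.9719, -2.2704), alpha = 0.02
Step 1: grad_x = 2*2*0.9719 = 3.8876, grad_y = 2*3*-2.2704 = -13.6224
  x_1 = 0.9719 - 0.02*3.8876 = 0.8941
  y_1 = -2.2704 - 0.02*-13.6224 = -1.998
Step 2: grad_x = 2*2*0.8941 = 3.5766, grad_y = 2*3*-1.998 = -11.9877
  x_2 = 0.8941 - 0.02*3.5766 = 0.8226
  y_2 = -1.998 - 0.02*-11.9877 = -1.7582
f(0.8226, -1.7582) = 2*0.8226^2 + 3*(-1.7582)^2 = 10.6272


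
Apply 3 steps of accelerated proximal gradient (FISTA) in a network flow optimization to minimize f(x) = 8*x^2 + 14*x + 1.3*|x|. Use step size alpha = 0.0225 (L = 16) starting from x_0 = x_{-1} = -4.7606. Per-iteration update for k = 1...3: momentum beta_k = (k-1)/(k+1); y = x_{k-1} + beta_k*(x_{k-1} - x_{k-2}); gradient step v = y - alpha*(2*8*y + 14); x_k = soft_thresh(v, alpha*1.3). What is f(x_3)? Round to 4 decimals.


FISTA on f(x) = 8*x^2 + 14*x + 1.3*|x|
L = 16, alpha = 0.0225
Iteration 1: beta = 0.0, y = -4.7606 + 0.0*(-4.7606 + 4.7606) = -4.7606
  grad(y) = -62.1696, v = y - alpha*grad = -3.3618
  prox(v) = soft_thresh(-3.3618, 0.0293) = -3.3325
Iteration 2: beta = 0.3333, y = -3.3325 + 0.3333*(-3.3325 + 4.7606) = -2.8565
  grad(y) = -31.7042, v = y - alpha*grad = -2.1432
  prox(v) = soft_thresh(-2.1432, 0.0293) = -2.1139
Iteration 3: beta = 0.5, y = -2.1139 + 0.5*(-2.1139 + 3.3325) = -1.5046
  grad(y) = -10.0738, v = y - alpha*grad = -1.278
  prox(v) = soft_thresh(-1.278, 0.0293) = -1.2487
f(x_3) = 8*(-1.2487)^2 + 14*(-1.2487) + 1.3*|-1.2487| = -3.3845


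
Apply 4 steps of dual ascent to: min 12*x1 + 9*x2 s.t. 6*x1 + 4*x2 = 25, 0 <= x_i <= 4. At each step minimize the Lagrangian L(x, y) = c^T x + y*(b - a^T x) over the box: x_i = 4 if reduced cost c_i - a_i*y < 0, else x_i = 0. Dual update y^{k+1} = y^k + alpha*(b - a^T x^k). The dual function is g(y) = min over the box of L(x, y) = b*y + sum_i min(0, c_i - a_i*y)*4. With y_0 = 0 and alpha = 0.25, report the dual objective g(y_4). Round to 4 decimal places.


Dual ascent for LP: min 12*x1 + 9*x2, 6*x1 + 4*x2 = 25, 0 <= x_i <= 4
Step 1: y^k = 0.0, reduced costs: (12.0, 9.0)
  x^k = (0.0, 0.0), subgradient = b - a^T x = 25.0
  y^{k+1} = 0.0 + 0.25*25.0 = 6.25
Step 2: y^k = 6.25, reduced costs: (-25.5, -16.0)
  x^k = (4.0, 4.0), subgradient = b - a^T x = -15.0
  y^{k+1} = 6.25 + 0.25*-15.0 = 2.5
Step 3: y^k = 2.5, reduced costs: (-3.0, -1.0)
  x^k = (4.0, 4.0), subgradient = b - a^T x = -15.0
  y^{k+1} = 2.5 + 0.25*-15.0 = -1.25
Step 4: y^k = -1.25, reduced costs: (19.5, 14.0)
  x^k = (0.0, 0.0), subgradient = b - a^T x = 25.0
  y^{k+1} = -1.25 + 0.25*25.0 = 5.0
Dual objective at y_4 = 5.0: reduced costs (-18.0, -11.0), box minimizer x = (4.0, 4.0)
g(y_4) = b*y + (c1 - a1*y)*x1 + (c2 - a2*y)*x2 = 25*5.0 + (-18.0)*4.0 + (-11.0)*4.0 = 125.0 - 72.0 - 44.0 = 9.0


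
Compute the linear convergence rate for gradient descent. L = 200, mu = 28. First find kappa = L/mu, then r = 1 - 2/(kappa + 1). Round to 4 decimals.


Step 1: Compute the condition number.
kappa = L/mu = 200/28 = 7.1429
Step 2: Compute the convergence rate.
r = 1 - 2/(kappa + 1) = 1 - 2*mu/(L + mu) = (L - mu)/(L + mu) = 172/228 = 0.7544


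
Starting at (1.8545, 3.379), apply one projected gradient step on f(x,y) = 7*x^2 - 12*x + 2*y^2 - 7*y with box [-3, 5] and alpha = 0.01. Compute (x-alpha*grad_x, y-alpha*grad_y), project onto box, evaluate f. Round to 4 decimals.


Step 1: Compute gradient at (1.8545, 3.379).
grad_x = 2*7*1.8545 - 12 = 13.963
grad_y = 2*2*3.379 - 7 = 6.516
Step 2: Gradient step.
x_raw = 1.8545 - 0.01*13.963 = 1.7149
y_raw = 3.379 - 0.01*6.516 = 3.3138
Step 3: Project onto [-3, 5].
x_proj = clip(1.7149) = 1.7149
y_proj = clip(3.3138) = 3.3138
Step 4: Evaluate f.
f(1.7149, 3.3138) = -1.2268


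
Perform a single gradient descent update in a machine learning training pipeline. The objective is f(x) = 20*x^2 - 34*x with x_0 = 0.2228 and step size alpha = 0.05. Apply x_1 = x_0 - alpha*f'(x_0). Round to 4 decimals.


We compute the gradient at x_0 and apply the update.
f'(x) = 40*x - 34
f'(0.2228) = 40*0.2228 - 34 = -25.088
x_1 = 0.2228 - 0.05*-25.088 = 1.4772


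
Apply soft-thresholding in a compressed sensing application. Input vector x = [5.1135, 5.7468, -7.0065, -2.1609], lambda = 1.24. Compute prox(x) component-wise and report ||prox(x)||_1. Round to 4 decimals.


Soft-thresholding with lambda = 1.24:
prox(5.1135) = sign(5.1135)*max(|5.1135| - 1.24, 0) = 3.8735
prox(5.7468) = sign(5.7468)*max(|5.7468| - 1.24, 0) = 4.5068
prox(-7.0065) = sign(-7.0065)*max(|-7.0065| - 1.24, 0) = -5.7665
prox(-2.1609) = sign(-2.1609)*max(|-2.1609| - 1.24, 0) = -0.9209
prox(x) = [3.8735, 4.5068, -5.7665, -0.9209]
||prox(x)||_1 = 3.8735 + 4.5068 + 5.7665 + 0.9209 = 15.0677


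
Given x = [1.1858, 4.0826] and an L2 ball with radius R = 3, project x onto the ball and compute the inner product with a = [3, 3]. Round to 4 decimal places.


Step 1: Compute ||x|| (intermediates to 6 decimals).
||x|| = sqrt(1.1858^2 + 4.0826^2) = 4.251323
Step 2: Project.
Since ||x|| > R, scale = R/||x|| = 3/4.251323 = 0.705663, proj(x) = scale * x
proj(x) = [0.836775, 2.88094]
Step 3: Dot product.
a^T * proj(x) = 3*0.836775 + 3*2.88094 = 11.1531


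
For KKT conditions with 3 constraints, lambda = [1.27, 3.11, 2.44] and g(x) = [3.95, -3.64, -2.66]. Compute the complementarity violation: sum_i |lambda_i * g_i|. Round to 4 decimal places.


KKT complementary slackness check:
lambda_1 * g_1 = 1.27 * 3.95 = 5.0165
lambda_2 * g_2 = 3.11 * -3.64 = -11.3204
lambda_3 * g_3 = 2.44 * -2.66 = -6.4904
Total violation = 5.0165 + 11.3204 + 6.4904 = 22.8273


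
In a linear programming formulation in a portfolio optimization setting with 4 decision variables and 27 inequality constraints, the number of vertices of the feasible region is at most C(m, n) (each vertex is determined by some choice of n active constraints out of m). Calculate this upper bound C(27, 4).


Each vertex corresponds to some choice of n active constraints out of m, so the number of vertices is at most C(m, n) = m! / (n!(m-n)!).
m = 27, n = 4
Numerator: 27 * 26 * 25 * 24
Denominator: 4! = 24
C(27, 4) = 17550


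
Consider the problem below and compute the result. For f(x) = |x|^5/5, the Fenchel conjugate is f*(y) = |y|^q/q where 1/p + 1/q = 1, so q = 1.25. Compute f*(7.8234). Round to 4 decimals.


The conjugate exponent q satisfies 1/p + 1/q = 1.
p = 5, so q = 5/(5 - 1) = 1.25
|y|^q = 7.8234^1.25 = 13.0841
f*(7.8234) = 13.0841 / 1.25 = 10.4673


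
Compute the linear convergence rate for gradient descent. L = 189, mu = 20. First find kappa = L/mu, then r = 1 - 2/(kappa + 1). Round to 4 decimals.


Step 1: Compute the condition number.
kappa = L/mu = 189/20 = 9.45
Step 2: Compute the convergence rate.
r = 1 - 2/(kappa + 1) = 1 - 2*mu/(L + mu) = (L - mu)/(L + mu) = 169/209 = 0.8086


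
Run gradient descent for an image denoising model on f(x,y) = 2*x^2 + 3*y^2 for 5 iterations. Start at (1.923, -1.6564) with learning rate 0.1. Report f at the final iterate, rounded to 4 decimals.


Gradient descent on f(x,y) = 2*x^2 + 3*y^2.
Starting point: (1.923, -1.6564), alpha = 0.1
Step 1: grad_x = 2*2*1.923 = 7.692, grad_y = 2*3*-1.6564 = -9.9384
  x_1 = 1.923 - 0.1*7.692 = 1.1538
  y_1 = -1.6564 - 0.1*-9.9384 = -0.6626
Step 2: grad_x = 2*2*1.1538 = 4.6152, grad_y = 2*3*-0.6626 = -3.9754
  x_2 = 1.1538 - 0.1*4.6152 = 0.6923
  y_2 = -0.6626 - 0.1*-3.9754 = -0.265
Step 3: grad_x = 2*2*0.6923 = 2.7691, grad_y = 2*3*-0.265 = -1.5901
  x_3 = 0.6923 - 0.1*2.7691 = 0.4154
  y_3 = -0.265 - 0.1*-1.5901 = -0.106
Step 4: grad_x = 2*2*0.4154 = 1.6615, grad_y = 2*3*-0.106 = -0.6361
  x_4 = 0.4154 - 0.1*1.6615 = 0.2492
  y_4 = -0.106 - 0.1*-0.6361 = -0.0424
Step 5: grad_x = 2*2*0.2492 = 0.9969, grad_y = 2*3*-0.0424 = -0.2544
  x_5 = 0.2492 - 0.1*0.9969 = 0.1495
  y_5 = -0.0424 - 0.1*-0.2544 = -0.017
f(0.1495, -0.017) = 2*0.1495^2 + 3*(-0.017)^2 = 0.0456


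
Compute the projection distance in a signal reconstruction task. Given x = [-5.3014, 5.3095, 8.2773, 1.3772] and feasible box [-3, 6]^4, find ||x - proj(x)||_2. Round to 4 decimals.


Project each component onto [-3, 6].
clip(-5.3014) = -3.0, clip(5.3095) = 5.3095, clip(8.2773) = 6.0, clip(1.3772) = 1.3772
Projection = [-3.0, 5.3095, 6.0, 1.3772]
Squared diffs: [5.2964, 0.0, 5.1861, 0.0]
Distance = sqrt(10.4825) = 3.2377


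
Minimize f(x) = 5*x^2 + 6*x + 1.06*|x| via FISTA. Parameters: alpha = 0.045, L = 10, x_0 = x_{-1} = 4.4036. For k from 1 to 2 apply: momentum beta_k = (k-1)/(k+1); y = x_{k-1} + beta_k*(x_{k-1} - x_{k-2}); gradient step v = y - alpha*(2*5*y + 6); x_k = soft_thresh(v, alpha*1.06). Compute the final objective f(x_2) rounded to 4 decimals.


FISTA on f(x) = 5*x^2 + 6*x + 1.06*|x|
L = 10, alpha = 0.045
Iteration 1: beta = 0.0, y = 4.4036 + 0.0*(4.4036 - 4.4036) = 4.4036
  grad(y) = 50.036, v = y - alpha*grad = 2.152
  prox(v) = soft_thresh(2.152, 0.0477) = 2.1043
Iteration 2: beta = 0.3333, y = 2.1043 + 0.3333*(2.1043 - 4.4036) = 1.3378
  grad(y) = 19.3784, v = y - alpha*grad = 0.4658
  prox(v) = soft_thresh(0.4658, 0.0477) = 0.4181
f(x_2) = 5*0.4181^2 + 6*0.4181 + 1.06*|0.4181| = 3.826


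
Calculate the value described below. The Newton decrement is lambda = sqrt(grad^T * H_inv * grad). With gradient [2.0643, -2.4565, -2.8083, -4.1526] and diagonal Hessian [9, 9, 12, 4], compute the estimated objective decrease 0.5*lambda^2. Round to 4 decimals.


Step 1: H is diagonal, so H^(-1) * g = [0.2294, -0.2729, -0.234, -1.0382].
Step 2: g^T H^(-1) g = sum_i g_i^2 / H_ii
  = (2.0643)^2/9 + (-2.4565)^2/9 + (-2.8083)^2/12 + (-4.1526)^2/4
  = 0.4735 + 0.6705 + 0.6572 + 4.311 = 6.1122
Step 3: Objective decrease = 0.5 * g^T H^(-1) g = 3.0561


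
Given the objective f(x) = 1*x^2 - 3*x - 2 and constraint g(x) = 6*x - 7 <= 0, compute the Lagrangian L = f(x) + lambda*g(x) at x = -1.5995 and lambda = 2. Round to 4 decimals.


Step 1: Evaluate f(x).
f(-1.5995) = 1*(-1.5995)^2 - 3*(-1.5995) - 2 = 5.3569
Step 2: Evaluate g(x).
g(-1.5995) = 6*-1.5995 - 7 = -16.597
Step 3: Compute Lagrangian.
L = 5.3569 + 2*-16.597 = -27.8371


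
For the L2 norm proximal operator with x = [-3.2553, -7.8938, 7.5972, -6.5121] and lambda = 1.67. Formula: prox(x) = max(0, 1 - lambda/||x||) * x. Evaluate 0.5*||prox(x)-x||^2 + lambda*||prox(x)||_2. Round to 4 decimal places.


Step 1: Compute ||x||.
||x|| = 13.1542
Step 2: Compute scaling factor.
scale = max(0, 1 - 1.67/13.1542) = 0.873
Step 3: prox(x) = [-2.842, -6.8916, 6.6327, -5.6854]
||prox(x)|| = 11.4842
Step 4: Proximal objective.
0.5*||prox-x||^2 = 1.3945
lambda*||prox|| = 19.1786
Total = 20.5731


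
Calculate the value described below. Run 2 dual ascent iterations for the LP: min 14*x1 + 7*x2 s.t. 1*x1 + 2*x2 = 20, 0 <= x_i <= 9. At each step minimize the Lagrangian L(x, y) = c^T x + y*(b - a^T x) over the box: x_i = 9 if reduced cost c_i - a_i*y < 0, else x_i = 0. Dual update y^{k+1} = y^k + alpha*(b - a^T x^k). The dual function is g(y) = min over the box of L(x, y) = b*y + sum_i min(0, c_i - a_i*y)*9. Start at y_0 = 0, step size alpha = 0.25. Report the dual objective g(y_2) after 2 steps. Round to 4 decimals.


Dual ascent for LP: min 14*x1 + 7*x2, 1*x1 + 2*x2 = 20, 0 <= x_i <= 9
Step 1: y^k = 0.0, reduced costs: (14.0, 7.0)
  x^k = (0.0, 0.0), subgradient = b - a^T x = 20.0
  y^{k+1} = 0.0 + 0.25*20.0 = 5.0
Step 2: y^k = 5.0, reduced costs: (9.0, -3.0)
  x^k = (0.0, 9.0), subgradient = b - a^T x = 2.0
  y^{k+1} = 5.0 + 0.25*2.0 = 5.5
Dual objective at y_2 = 5.5: reduced costs (8.5, -4.0), box minimizer x = (0.0, 9.0)
g(y_2) = b*y + (c1 - a1*y)*x1 + (c2 - a2*y)*x2 = 20*5.5 + 8.5*0.0 + (-4.0)*9.0 = 110.0 + 0.0 - 36.0 = 74.0


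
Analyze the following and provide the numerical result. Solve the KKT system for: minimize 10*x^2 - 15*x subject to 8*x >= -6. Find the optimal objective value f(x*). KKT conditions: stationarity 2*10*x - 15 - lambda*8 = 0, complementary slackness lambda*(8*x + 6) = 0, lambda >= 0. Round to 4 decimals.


Step 1: Try lambda = 0 (constraint inactive).
Stationarity: 2*10*x - 15 = 0
x* = 15/(2*10) = 0.75
Check constraint: 8*0.75 = 6.0 >= -6 -- satisfied.
Step 2: Compute optimal value.
f(x*) = 10*0.75^2 - 15*0.75 = -5.625


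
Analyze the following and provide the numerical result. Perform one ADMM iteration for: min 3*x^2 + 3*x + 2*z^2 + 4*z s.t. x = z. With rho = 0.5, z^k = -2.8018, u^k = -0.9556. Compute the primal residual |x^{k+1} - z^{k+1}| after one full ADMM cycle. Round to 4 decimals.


ADMM iteration with rho = 0.5, z^k = -2.8018, u^k = -0.9556
Step 1: x-update.
Minimize 3*x^2 + 3*x + (0.5/2)*(x + 2.8018 - 0.9556)^2
FOC: (2*3 + 0.5)*x = -3 + 0.5*(-2.8018 + 0.9556)
x^{k+1} = -0.6036
Step 2: z-update.
Minimize 2*z^2 + 4*z + (0.5/2)*(-0.6036 - z - 0.9556)^2
FOC: (2*2 + 0.5)*z = -4 + 0.5*(-0.6036 - 0.9556)
z^{k+1} = -1.0621
Step 3: u-update.
u^{k+1} = -0.9556 - 0.6036 + 1.0621 = -0.497
Step 4: Primal residual = |-0.6036 + 1.0621| = 0.4586


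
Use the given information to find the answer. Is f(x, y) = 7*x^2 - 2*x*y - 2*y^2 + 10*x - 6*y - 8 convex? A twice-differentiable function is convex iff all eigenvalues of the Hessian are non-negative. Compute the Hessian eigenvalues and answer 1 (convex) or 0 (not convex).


The Hessian of f(x,y) = 7*x^2 - 2*x*y - 2*y^2 + 10*x - 6*y - 8 is:
H = [[14, -2], [-2, -4]]
Trace = 14 - 4 = 10
Determinant = 14*-4 - (-2)^2 = -60
Discriminant = (10)^2 - 4*-60 = 340.0
Eigenvalues: lambda_1 = -4.2195, lambda_2 = 14.2195
The function is not convex.

0


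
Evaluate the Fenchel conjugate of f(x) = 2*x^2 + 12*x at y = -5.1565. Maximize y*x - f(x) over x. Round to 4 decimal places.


f*(y) = sup_x {y*x - a*x^2 - b*x} = sup_x {(y-b)*x - a*x^2}
FOC: (y - b) - 2a*x = 0 => x* = (y - b)/(2a)
x* = (-5.1565 - 12)/(2*2) = -4.2891
f*(-5.1565) = (y-b)^2/(4a) = (-5.1565 - 12)^2/(4*2)
= 294.3455/8 = 36.7932


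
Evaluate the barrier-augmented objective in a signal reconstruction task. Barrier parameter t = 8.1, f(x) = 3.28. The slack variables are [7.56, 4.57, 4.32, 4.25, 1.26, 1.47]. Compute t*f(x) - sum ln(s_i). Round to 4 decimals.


Step 1: Compute log-barrier.
ln values: [2.0229, 1.5195, 1.4633, 1.4469, 0.2311, 0.3853]
phi = -(2.0229 + 1.5195 + 1.4633 + 1.4469 + 0.2311 + 0.3853) = -7.0689
Step 2: Compute augmented objective.
t*f(x) = 8.1*3.28 = 26.568
Total = 26.568 - 7.0689 = 19.4991


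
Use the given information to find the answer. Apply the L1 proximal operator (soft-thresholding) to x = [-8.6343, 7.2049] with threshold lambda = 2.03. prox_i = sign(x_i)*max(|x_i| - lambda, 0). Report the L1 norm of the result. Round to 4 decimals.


Soft-thresholding with lambda = 2.03:
prox(-8.6343) = sign(-8.6343)*max(|-8.6343| - 2.03, 0) = -6.6043
prox(7.2049) = sign(7.2049)*max(|7.2049| - 2.03, 0) = 5.1749
prox(x) = [-6.6043, 5.1749]
||prox(x)||_1 = 6.6043 + 5.1749 = 11.7792


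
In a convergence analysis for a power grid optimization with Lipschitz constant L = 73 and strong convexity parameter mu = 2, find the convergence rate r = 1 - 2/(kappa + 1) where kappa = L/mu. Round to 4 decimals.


Step 1: Compute the condition number.
kappa = L/mu = 73/2 = 36.5
Step 2: Compute the convergence rate.
r = 1 - 2/(kappa + 1) = 1 - 2*mu/(L + mu) = (L - mu)/(L + mu) = 71/75 = 0.9467


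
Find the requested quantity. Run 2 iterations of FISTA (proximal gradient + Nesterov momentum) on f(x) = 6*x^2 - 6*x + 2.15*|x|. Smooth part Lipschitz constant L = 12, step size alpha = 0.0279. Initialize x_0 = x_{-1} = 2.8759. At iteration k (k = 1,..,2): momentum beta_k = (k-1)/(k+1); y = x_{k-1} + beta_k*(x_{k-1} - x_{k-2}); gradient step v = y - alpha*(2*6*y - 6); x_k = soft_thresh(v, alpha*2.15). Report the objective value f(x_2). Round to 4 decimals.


FISTA on f(x) = 6*x^2 - 6*x + 2.15*|x|
L = 12, alpha = 0.0279
Iteration 1: beta = 0.0, y = 2.8759 + 0.0*(2.8759 - 2.8759) = 2.8759
  grad(y) = 28.5108, v = y - alpha*grad = 2.0804
  prox(v) = soft_thresh(2.0804, 0.06) = 2.0205
Iteration 2: beta = 0.3333, y = 2.0205 + 0.3333*(2.0205 - 2.8759) = 1.7353
  grad(y) = 14.8238, v = y - alpha*grad = 1.3217
  prox(v) = soft_thresh(1.3217, 0.06) = 1.2617
f(x_2) = 6*1.2617^2 - 6*1.2617 + 2.15*|1.2617| = 4.6943


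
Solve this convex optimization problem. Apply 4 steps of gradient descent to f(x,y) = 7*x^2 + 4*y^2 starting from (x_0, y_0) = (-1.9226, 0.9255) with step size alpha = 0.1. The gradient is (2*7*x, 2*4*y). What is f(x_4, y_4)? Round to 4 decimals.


Gradient descent on f(x,y) = 7*x^2 + 4*y^2.
Starting point: (-1.9226, 0.9255), alpha = 0.1
Step 1: grad_x = 2*7*-1.9226 = -26.9164, grad_y = 2*4*0.9255 = 7.404
  x_1 = -1.9226 - 0.1*-26.9164 = 0.769
  y_1 = 0.9255 - 0.1*7.404 = 0.1851
Step 2: grad_x = 2*7*0.769 = 10.7666, grad_y = 2*4*0.1851 = 1.4808
  x_2 = 0.769 - 0.1*10.7666 = -0.3076
  y_2 = 0.1851 - 0.1*1.4808 = 0.037
Step 3: grad_x = 2*7*-0.3076 = -4.3066, grad_y = 2*4*0.037 = 0.2962
  x_3 = -0.3076 - 0.1*-4.3066 = 0.123
  y_3 = 0.037 - 0.1*0.2962 = 0.0074
Step 4: grad_x = 2*7*0.123 = 1.7226, grad_y = 2*4*0.0074 = 0.0592
  x_4 = 0.123 - 0.1*1.7226 = -0.0492
  y_4 = 0.0074 - 0.1*0.0592 = 0.0015
f(-0.0492, 0.0015) = 7*(-0.0492)^2 + 4*0.0015^2 = 0.017


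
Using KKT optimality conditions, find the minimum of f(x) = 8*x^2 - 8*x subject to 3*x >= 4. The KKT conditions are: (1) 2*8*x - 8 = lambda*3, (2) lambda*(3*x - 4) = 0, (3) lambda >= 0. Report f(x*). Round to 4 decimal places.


Step 1: Try lambda = 0 (constraint inactive).
x_unc = 8/(2*8) = 0.5
Check: 3*0.5 = 1.5 < 4 -- violated!
Step 2: Constraint must be active: 3*x = 4
x* = 4/3 = 1.3333 (rounded; the exact value 4/3 is used below)
lambda = (2*8*(4/3) - 8)/3 = 4.4444
Step 3: Compute optimal value.
f(x*) = 8*(4/3)^2 - 8*(4/3) = 3.5556


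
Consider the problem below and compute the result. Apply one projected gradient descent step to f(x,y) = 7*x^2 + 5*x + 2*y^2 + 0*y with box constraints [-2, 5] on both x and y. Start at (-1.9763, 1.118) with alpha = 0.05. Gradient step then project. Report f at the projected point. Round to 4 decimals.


Step 1: Compute gradient at (-1.9763, 1.118).
grad_x = 2*7*-1.9763 + 5 = -22.6682
grad_y = 2*2*1.118 + 0 = 4.472
Step 2: Gradient step.
x_raw = -1.9763 - 0.05*-22.6682 = -0.8429
y_raw = 1.118 - 0.05*4.472 = 0.8944
Step 3: Project onto [-2, 5].
x_proj = clip(-0.8429) = -0.8429
y_proj = clip(0.8944) = 0.8944
Step 4: Evaluate f.
f(-0.8429, 0.8944) = 2.3587


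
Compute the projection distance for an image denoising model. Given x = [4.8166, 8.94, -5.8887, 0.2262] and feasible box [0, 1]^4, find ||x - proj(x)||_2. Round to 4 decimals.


Project each component onto [0, 1].
clip(4.8166) = 1.0, clip(8.94) = 1.0, clip(-5.8887) = 0.0, clip(0.2262) = 0.2262
Projection = [1.0, 1.0, 0.0, 0.2262]
Squared diffs: [14.5664, 63.0436, 34.6768, 0.0]
Distance = sqrt(112.2868) = 10.5965


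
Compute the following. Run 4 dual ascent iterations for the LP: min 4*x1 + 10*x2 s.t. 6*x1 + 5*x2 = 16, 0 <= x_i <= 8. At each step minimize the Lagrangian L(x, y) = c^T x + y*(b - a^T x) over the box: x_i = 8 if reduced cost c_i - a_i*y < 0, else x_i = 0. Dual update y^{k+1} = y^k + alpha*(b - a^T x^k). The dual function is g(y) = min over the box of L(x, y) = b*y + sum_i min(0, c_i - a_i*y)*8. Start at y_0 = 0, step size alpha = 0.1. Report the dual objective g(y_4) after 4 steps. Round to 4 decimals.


Dual ascent for LP: min 4*x1 + 10*x2, 6*x1 + 5*x2 = 16, 0 <= x_i <= 8
Step 1: y^k = 0.0, reduced costs: (4.0, 10.0)
  x^k = (0.0, 0.0), subgradient = b - a^T x = 16.0
  y^{k+1} = 0.0 + 0.1*16.0 = 1.6
Step 2: y^k = 1.6, reduced costs: (-5.6, 2.0)
  x^k = (8.0, 0.0), subgradient = b - a^T x = -32.0
  y^{k+1} = 1.6 + 0.1*-32.0 = -1.6
Step 3: y^k = -1.6, reduced costs: (13.6, 18.0)
  x^k = (0.0, 0.0), subgradient = b - a^T x = 16.0
  y^{k+1} = -1.6 + 0.1*16.0 = 0.0
Step 4: y^k = 0.0, reduced costs: (4.0, 10.0)
  x^k = (0.0, 0.0), subgradient = b - a^T x = 16.0
  y^{k+1} = 0.0 + 0.1*16.0 = 1.6
Dual objective at y_4 = 1.6: reduced costs (-5.6, 2.0), box minimizer x = (8.0, 0.0)
g(y_4) = b*y + (c1 - a1*y)*x1 + (c2 - a2*y)*x2 = 16*1.6 + (-5.6)*8.0 + 2.0*0.0 = 25.6 - 44.8 + 0.0 = -19.2


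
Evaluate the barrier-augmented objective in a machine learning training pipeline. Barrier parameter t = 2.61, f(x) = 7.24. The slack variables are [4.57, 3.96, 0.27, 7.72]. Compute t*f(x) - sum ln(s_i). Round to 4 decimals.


Step 1: Compute log-barrier.
ln values: [1.5195, 1.3762, -1.3093, 2.0438]
phi = -(1.5195 + 1.3762 - 1.3093 + 2.0438) = -3.6302
Step 2: Compute augmented objective.
t*f(x) = 2.61*7.24 = 18.8964
Total = 18.8964 - 3.6302 = 15.2662


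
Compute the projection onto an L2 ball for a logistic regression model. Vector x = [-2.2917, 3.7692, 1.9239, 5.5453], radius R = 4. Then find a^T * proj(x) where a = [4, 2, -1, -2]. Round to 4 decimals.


Step 1: Compute ||x|| (intermediates to 6 decimals).
||x|| = sqrt((-2.2917)^2 + 3.7692^2 + 1.9239^2 + 5.5453^2) = 7.342377
Step 2: Project.
Since ||x|| > R, scale = R/||x|| = 4/7.342377 = 0.544783, proj(x) = scale * x
proj(x) = [-1.248479, 2.053396, 1.048108, 3.020985]
Step 3: Dot product.
a^T * proj(x) = 4*(-1.248479) + 2*2.053396 - 1*1.048108 - 2*3.020985 = -7.9772


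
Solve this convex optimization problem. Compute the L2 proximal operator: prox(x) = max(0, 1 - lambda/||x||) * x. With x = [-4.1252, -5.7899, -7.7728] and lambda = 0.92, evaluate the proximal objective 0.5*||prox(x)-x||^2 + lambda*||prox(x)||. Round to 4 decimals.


Step 1: Compute ||x||.
||x|| = 10.5336
Step 2: Compute scaling factor.
scale = max(0, 1 - 0.92/10.5336) = 0.9127
Step 3: prox(x) = [-3.7649, -5.2842, -7.0939]
||prox(x)|| = 9.6136
Step 4: Proximal objective.
0.5*||prox-x||^2 = 0.4232
lambda*||prox|| = 8.8445
Total = 9.2677


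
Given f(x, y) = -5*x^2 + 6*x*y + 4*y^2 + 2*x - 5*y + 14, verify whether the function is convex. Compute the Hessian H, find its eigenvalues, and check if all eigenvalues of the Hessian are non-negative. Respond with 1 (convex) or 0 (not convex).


The Hessian of f(x,y) = -5*x^2 + 6*x*y + 4*y^2 + 2*x - 5*y + 14 is:
H = [[-10, 6], [6, 8]]
Trace = -10 + 8 = -2
Determinant = -10*8 - (6)^2 = -116
Discriminant = (-2)^2 - 4*-116 = 468.0
Eigenvalues: lambda_1 = -11.8167, lambda_2 = 9.8167
The function is not convex.

0


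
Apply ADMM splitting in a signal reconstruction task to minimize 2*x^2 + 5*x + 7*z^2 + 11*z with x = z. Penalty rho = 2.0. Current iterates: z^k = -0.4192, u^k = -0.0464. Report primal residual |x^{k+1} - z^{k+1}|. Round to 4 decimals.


ADMM iteration with rho = 2.0, z^k = -0.4192, u^k = -0.0464
Step 1: x-update.
Minimize 2*x^2 + 5*x + (2.0/2)*(x + 0.4192 - 0.0464)^2
FOC: (2*2 + 2.0)*x = -5 + 2.0*(-0.4192 + 0.0464)
x^{k+1} = -0.9576
Step 2: z-update.
Minimize 7*z^2 + 11*z + (2.0/2)*(-0.9576 - z - 0.0464)^2
FOC: (2*7 + 2.0)*z = -11 + 2.0*(-0.9576 - 0.0464)
z^{k+1} = -0.813
Step 3: u-update.
u^{k+1} = -0.0464 - 0.9576 + 0.813 = -0.191
Step 4: Primal residual = |-0.9576 + 0.813| = 0.1446


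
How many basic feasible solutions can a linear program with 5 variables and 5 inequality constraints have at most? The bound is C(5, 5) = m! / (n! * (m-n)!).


Each vertex corresponds to some choice of n active constraints out of m, so the number of vertices is at most C(m, n) = m! / (n!(m-n)!).
m = 5, n = 5
Numerator: 5 * 4 * 3 * 2 * 1
Denominator: 5! = 120
C(5, 5) = 1


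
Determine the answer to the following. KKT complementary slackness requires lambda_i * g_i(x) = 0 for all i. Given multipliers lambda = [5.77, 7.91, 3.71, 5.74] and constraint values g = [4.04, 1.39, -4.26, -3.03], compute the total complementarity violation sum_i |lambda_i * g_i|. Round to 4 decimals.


KKT complementary slackness check:
lambda_1 * g_1 = 5.77 * 4.04 = 23.3108
lambda_2 * g_2 = 7.91 * 1.39 = 10.9949
lambda_3 * g_3 = 3.71 * -4.26 = -15.8046
lambda_4 * g_4 = 5.74 * -3.03 = -17.3922
Total violation = 23.3108 + 10.9949 + 15.8046 + 17.3922 = 67.5025


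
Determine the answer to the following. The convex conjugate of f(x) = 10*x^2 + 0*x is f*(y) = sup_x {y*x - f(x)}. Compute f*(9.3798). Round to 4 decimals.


f*(y) = sup_x {y*x - a*x^2 - b*x} = sup_x {(y-b)*x - a*x^2}
FOC: (y - b) - 2a*x = 0 => x* = (y - b)/(2a)
x* = (9.3798 - 0)/(2*10) = 0.469
f*(9.3798) = (y-b)^2/(4a) = (9.3798 - 0)^2/(4*10)
= 87.9806/40 = 2.1995


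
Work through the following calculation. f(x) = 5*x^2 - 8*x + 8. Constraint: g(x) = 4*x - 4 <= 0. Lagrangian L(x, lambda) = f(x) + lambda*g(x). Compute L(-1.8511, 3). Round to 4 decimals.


Step 1: Evaluate f(x).
f(-1.8511) = 5*(-1.8511)^2 - 8*(-1.8511) + 8 = 39.9417
Step 2: Evaluate g(x).
g(-1.8511) = 4*-1.8511 - 4 = -11.4044
Step 3: Compute Lagrangian.
L = 39.9417 + 3*-11.4044 = 5.7285
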